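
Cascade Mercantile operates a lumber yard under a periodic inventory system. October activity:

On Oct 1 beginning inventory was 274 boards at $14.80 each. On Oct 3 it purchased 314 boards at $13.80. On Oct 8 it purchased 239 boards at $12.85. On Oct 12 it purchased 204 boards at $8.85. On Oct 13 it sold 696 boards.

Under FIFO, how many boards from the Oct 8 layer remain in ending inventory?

Oct 13, 696 sold [FIFO — oldest first]: 274 @ $14.80 + 314 @ $13.80 + 108 @ $12.85 = $9,776.20
Ending inventory: 131 @ $12.85 + 204 @ $8.85 = $3,488.75

131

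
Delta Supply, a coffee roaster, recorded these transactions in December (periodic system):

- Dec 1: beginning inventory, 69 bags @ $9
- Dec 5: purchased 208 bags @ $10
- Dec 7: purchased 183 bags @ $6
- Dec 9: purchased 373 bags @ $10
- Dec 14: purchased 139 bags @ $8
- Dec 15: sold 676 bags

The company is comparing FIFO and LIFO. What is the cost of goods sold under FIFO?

FIFO COGS: 69 @ $9 + 208 @ $10 + 183 @ $6 + 216 @ $10 = $5,959
LIFO COGS: 139 @ $8 + 373 @ $10 + 164 @ $6 = $5,826

COGS = $5,959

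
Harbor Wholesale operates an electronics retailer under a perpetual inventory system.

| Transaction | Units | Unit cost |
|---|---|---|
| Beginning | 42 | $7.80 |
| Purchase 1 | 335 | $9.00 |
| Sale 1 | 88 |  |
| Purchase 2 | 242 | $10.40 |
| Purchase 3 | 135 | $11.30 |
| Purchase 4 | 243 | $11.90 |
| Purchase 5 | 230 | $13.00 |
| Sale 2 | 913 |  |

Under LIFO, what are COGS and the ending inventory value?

COGS = $11,283.00; ending inventory = $1,983.60

Sale 1 (88) [LIFO — newest first]: 88 @ $9.00 = $792.00
Sale 2 (913) [LIFO — newest first]: 230 @ $13.00 + 243 @ $11.90 + 135 @ $11.30 + 242 @ $10.40 + 63 @ $9.00 = $10,491.00
Total COGS = $792.00 + $10,491.00 = $11,283.00
Ending inventory: 42 @ $7.80 + 184 @ $9.00 = $1,983.60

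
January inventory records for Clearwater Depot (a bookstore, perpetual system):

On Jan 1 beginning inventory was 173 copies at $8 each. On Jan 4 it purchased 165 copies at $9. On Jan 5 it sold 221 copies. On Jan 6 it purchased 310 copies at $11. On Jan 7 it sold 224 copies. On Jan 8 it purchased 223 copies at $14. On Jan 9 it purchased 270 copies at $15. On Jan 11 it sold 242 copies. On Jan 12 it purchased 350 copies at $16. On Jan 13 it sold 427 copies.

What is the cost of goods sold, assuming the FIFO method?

COGS = $13,046

Jan 5, 221 sold [FIFO — oldest first]: 173 @ $8 + 48 @ $9 = $1,816
Jan 7, 224 sold [FIFO — oldest first]: 117 @ $9 + 107 @ $11 = $2,230
Jan 11, 242 sold [FIFO — oldest first]: 203 @ $11 + 39 @ $14 = $2,779
Jan 13, 427 sold [FIFO — oldest first]: 184 @ $14 + 243 @ $15 = $6,221
Total COGS = $1,816 + $2,230 + $2,779 + $6,221 = $13,046
Ending inventory: 27 @ $15 + 350 @ $16 = $6,005
Check: goods available $19,051 = COGS $13,046 + ending $6,005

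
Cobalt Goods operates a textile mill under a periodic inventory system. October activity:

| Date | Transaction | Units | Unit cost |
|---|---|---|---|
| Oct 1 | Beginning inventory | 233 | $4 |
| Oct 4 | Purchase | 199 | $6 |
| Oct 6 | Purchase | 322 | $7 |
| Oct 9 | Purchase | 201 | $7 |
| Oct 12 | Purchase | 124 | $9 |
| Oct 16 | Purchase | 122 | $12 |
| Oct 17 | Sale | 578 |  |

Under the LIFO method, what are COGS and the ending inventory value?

COGS = $4,904; ending inventory = $3,463

Oct 17, 578 sold [LIFO — newest first]: 122 @ $12 + 124 @ $9 + 201 @ $7 + 131 @ $7 = $4,904
Ending inventory: 233 @ $4 + 199 @ $6 + 191 @ $7 = $3,463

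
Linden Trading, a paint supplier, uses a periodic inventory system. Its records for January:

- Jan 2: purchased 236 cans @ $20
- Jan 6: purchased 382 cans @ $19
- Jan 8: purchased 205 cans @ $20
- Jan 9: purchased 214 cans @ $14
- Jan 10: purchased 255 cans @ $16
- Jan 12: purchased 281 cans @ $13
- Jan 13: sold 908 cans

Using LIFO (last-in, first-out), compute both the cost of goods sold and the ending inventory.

Jan 13, 908 sold [LIFO — newest first]: 281 @ $13 + 255 @ $16 + 214 @ $14 + 158 @ $20 = $13,889
Ending inventory: 236 @ $20 + 382 @ $19 + 47 @ $20 = $12,918

COGS = $13,889; ending inventory = $12,918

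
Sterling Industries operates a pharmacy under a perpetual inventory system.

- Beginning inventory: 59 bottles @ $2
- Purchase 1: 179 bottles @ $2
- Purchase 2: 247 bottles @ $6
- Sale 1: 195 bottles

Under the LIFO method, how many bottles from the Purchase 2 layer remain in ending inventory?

Sale 1 (195) [LIFO — newest first]: 195 @ $6 = $1,170
Ending inventory: 59 @ $2 + 179 @ $2 + 52 @ $6 = $788

52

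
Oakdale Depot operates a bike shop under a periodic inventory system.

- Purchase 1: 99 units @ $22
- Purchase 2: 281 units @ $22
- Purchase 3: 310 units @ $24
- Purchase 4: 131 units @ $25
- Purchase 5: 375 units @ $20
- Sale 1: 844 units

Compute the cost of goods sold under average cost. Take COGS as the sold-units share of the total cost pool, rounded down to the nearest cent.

Sale 1, sell 844: 844/1196 × $26,575.00 → $18,753.59
Ending inventory (cost pool remaining) = $7,821.41
Check: goods available $26,575.00 = COGS $18,753.59 + ending $7,821.41

COGS = $18,753.59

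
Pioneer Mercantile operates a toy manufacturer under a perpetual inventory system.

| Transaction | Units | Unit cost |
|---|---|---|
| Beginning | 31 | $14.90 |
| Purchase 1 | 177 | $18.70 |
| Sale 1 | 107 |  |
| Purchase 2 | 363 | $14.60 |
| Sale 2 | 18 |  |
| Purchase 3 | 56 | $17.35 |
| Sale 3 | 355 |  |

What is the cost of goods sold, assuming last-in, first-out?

Sale 1 (107) [LIFO — newest first]: 107 @ $18.70 = $2,000.90
Sale 2 (18) [LIFO — newest first]: 18 @ $14.60 = $262.80
Sale 3 (355) [LIFO — newest first]: 56 @ $17.35 + 299 @ $14.60 = $5,337.00
Total COGS = $2,000.90 + $262.80 + $5,337.00 = $7,600.70
Ending inventory: 31 @ $14.90 + 70 @ $18.70 + 46 @ $14.60 = $2,442.50

COGS = $7,600.70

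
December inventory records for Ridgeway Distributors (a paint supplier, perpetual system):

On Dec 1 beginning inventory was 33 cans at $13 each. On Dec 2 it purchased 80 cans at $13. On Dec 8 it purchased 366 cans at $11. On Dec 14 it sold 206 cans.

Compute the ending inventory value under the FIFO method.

Dec 14, 206 sold [FIFO — oldest first]: 33 @ $13 + 80 @ $13 + 93 @ $11 = $2,492
Ending inventory: 273 @ $11 = $3,003

Ending inventory = $3,003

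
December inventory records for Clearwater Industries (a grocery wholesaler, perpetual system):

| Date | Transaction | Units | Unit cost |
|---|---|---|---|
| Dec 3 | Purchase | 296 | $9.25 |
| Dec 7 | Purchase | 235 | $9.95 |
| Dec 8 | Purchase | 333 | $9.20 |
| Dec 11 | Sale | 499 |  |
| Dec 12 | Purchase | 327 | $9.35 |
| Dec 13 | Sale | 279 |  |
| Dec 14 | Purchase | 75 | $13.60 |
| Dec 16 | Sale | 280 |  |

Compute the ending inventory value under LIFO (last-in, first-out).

Dec 11, 499 sold [LIFO — newest first]: 333 @ $9.20 + 166 @ $9.95 = $4,715.30
Dec 13, 279 sold [LIFO — newest first]: 279 @ $9.35 = $2,608.65
Dec 16, 280 sold [LIFO — newest first]: 75 @ $13.60 + 48 @ $9.35 + 69 @ $9.95 + 88 @ $9.25 = $2,969.35
Total COGS = $4,715.30 + $2,608.65 + $2,969.35 = $10,293.30
Ending inventory: 208 @ $9.25 = $1,924.00

Ending inventory = $1,924.00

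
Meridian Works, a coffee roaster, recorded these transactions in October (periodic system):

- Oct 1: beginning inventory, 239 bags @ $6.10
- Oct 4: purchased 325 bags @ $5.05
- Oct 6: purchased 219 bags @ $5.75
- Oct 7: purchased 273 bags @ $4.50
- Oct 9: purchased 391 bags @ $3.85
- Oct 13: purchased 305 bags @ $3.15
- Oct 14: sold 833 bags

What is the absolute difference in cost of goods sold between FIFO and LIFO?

FIFO COGS: 239 @ $6.10 + 325 @ $5.05 + 219 @ $5.75 + 50 @ $4.50 = $4,583.40
LIFO COGS: 305 @ $3.15 + 391 @ $3.85 + 137 @ $4.50 = $3,082.60
Difference = |$4,583.40 − $3,082.60| = $1,500.80

$1,500.80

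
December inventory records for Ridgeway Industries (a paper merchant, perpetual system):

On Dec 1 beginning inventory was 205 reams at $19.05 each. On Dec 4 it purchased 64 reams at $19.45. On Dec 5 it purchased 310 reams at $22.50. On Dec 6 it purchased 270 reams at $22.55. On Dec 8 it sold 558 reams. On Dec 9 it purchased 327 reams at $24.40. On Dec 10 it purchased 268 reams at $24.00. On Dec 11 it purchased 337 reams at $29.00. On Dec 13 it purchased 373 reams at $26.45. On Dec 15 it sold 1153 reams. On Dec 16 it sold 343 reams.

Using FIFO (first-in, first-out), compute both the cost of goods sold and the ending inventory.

Dec 8, 558 sold [FIFO — oldest first]: 205 @ $19.05 + 64 @ $19.45 + 289 @ $22.50 = $11,652.55
Dec 15, 1153 sold [FIFO — oldest first]: 21 @ $22.50 + 270 @ $22.55 + 327 @ $24.40 + 268 @ $24.00 + 267 @ $29.00 = $28,714.80
Dec 16, 343 sold [FIFO — oldest first]: 70 @ $29.00 + 273 @ $26.45 = $9,250.85
Total COGS = $11,652.55 + $28,714.80 + $9,250.85 = $49,618.20
Ending inventory: 100 @ $26.45 = $2,645.00
Check: goods available $52,263.20 = COGS $49,618.20 + ending $2,645.00

COGS = $49,618.20; ending inventory = $2,645.00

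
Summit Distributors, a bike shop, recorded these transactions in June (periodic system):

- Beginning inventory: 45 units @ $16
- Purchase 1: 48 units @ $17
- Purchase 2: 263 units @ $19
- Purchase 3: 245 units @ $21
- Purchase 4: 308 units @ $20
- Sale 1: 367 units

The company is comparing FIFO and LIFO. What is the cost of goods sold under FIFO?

COGS = $6,764

FIFO COGS: 45 @ $16 + 48 @ $17 + 263 @ $19 + 11 @ $21 = $6,764
LIFO COGS: 308 @ $20 + 59 @ $21 = $7,399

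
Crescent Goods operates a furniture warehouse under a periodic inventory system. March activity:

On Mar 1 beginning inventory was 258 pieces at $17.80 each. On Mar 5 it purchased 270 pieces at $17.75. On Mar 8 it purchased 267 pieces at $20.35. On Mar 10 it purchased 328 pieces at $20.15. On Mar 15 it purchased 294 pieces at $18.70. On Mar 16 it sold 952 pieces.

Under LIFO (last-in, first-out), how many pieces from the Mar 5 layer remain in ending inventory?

207

Mar 16, 952 sold [LIFO — newest first]: 294 @ $18.70 + 328 @ $20.15 + 267 @ $20.35 + 63 @ $17.75 = $18,658.70
Ending inventory: 258 @ $17.80 + 207 @ $17.75 = $8,266.65
Check: goods available $26,925.35 = COGS $18,658.70 + ending $8,266.65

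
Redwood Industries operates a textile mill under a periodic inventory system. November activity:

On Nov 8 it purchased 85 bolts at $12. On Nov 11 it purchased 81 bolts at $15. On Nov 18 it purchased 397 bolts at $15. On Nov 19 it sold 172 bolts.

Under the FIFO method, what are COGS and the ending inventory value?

COGS = $2,325; ending inventory = $5,865

Nov 19, 172 sold [FIFO — oldest first]: 85 @ $12 + 81 @ $15 + 6 @ $15 = $2,325
Ending inventory: 391 @ $15 = $5,865
Check: goods available $8,190 = COGS $2,325 + ending $5,865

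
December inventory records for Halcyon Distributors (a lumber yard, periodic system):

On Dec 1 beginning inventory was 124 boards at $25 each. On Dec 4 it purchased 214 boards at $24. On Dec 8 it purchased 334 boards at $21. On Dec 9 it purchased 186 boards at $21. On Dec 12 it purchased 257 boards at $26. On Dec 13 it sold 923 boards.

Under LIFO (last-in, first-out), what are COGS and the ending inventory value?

COGS = $21,106; ending inventory = $4,732

Dec 13, 923 sold [LIFO — newest first]: 257 @ $26 + 186 @ $21 + 334 @ $21 + 146 @ $24 = $21,106
Ending inventory: 124 @ $25 + 68 @ $24 = $4,732
Check: goods available $25,838 = COGS $21,106 + ending $4,732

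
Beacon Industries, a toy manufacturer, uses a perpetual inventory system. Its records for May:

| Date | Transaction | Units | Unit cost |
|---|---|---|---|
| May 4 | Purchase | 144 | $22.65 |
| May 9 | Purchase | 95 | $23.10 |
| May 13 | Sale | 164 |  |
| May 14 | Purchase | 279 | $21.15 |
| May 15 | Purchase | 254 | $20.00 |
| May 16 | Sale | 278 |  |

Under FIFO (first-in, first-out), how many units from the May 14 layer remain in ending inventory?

76

May 13, 164 sold [FIFO — oldest first]: 144 @ $22.65 + 20 @ $23.10 = $3,723.60
May 16, 278 sold [FIFO — oldest first]: 75 @ $23.10 + 203 @ $21.15 = $6,025.95
Total COGS = $3,723.60 + $6,025.95 = $9,749.55
Ending inventory: 76 @ $21.15 + 254 @ $20.00 = $6,687.40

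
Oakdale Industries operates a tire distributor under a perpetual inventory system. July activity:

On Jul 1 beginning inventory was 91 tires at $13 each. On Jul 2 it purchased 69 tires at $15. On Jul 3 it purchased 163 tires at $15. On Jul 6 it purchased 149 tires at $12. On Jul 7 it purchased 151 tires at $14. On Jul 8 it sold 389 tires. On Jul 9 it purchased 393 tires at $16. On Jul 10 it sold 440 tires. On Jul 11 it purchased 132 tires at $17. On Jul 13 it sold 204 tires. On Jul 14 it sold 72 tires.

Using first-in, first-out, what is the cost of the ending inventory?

Jul 8, 389 sold [FIFO — oldest first]: 91 @ $13 + 69 @ $15 + 163 @ $15 + 66 @ $12 = $5,455
Jul 10, 440 sold [FIFO — oldest first]: 83 @ $12 + 151 @ $14 + 206 @ $16 = $6,406
Jul 13, 204 sold [FIFO — oldest first]: 187 @ $16 + 17 @ $17 = $3,281
Jul 14, 72 sold [FIFO — oldest first]: 72 @ $17 = $1,224
Total COGS = $5,455 + $6,406 + $3,281 + $1,224 = $16,366
Ending inventory: 43 @ $17 = $731
Check: goods available $17,097 = COGS $16,366 + ending $731

Ending inventory = $731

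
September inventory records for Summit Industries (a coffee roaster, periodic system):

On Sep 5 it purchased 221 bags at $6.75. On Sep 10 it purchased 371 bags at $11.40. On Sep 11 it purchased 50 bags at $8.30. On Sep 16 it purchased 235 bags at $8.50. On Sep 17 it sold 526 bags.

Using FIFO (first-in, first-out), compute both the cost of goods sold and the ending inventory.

COGS = $4,968.75; ending inventory = $3,164.90

Sep 17, 526 sold [FIFO — oldest first]: 221 @ $6.75 + 305 @ $11.40 = $4,968.75
Ending inventory: 66 @ $11.40 + 50 @ $8.30 + 235 @ $8.50 = $3,164.90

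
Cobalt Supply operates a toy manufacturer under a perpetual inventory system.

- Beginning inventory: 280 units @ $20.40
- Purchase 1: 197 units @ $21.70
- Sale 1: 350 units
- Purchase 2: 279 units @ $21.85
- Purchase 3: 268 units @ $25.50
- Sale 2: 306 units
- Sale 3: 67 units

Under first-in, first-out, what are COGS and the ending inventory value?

COGS = $15,362.00; ending inventory = $7,555.05

Sale 1 (350) [FIFO — oldest first]: 280 @ $20.40 + 70 @ $21.70 = $7,231.00
Sale 2 (306) [FIFO — oldest first]: 127 @ $21.70 + 179 @ $21.85 = $6,667.05
Sale 3 (67) [FIFO — oldest first]: 67 @ $21.85 = $1,463.95
Total COGS = $7,231.00 + $6,667.05 + $1,463.95 = $15,362.00
Ending inventory: 33 @ $21.85 + 268 @ $25.50 = $7,555.05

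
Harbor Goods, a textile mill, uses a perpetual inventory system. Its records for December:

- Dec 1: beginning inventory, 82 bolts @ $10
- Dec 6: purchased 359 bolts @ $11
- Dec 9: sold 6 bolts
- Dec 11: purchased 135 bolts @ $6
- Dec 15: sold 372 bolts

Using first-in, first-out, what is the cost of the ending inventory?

Dec 9, 6 sold [FIFO — oldest first]: 6 @ $10 = $60
Dec 15, 372 sold [FIFO — oldest first]: 76 @ $10 + 296 @ $11 = $4,016
Total COGS = $60 + $4,016 = $4,076
Ending inventory: 63 @ $11 + 135 @ $6 = $1,503

Ending inventory = $1,503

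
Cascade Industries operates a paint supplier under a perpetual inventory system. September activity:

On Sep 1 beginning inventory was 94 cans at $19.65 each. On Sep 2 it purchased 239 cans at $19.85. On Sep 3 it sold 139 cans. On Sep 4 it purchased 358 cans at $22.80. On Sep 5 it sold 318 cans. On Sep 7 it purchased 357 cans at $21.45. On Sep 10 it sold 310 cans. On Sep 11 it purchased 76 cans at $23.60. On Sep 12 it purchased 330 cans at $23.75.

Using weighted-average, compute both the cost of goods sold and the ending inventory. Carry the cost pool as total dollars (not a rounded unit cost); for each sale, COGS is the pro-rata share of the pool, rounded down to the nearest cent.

After Sep 1: 94 on hand, pool $1,847.10 (≈ $19.6500 each)
After Sep 2: 333 on hand, pool $6,591.25 (≈ $19.7935 each)
Sep 3, sell 139: 139/333 × $6,591.25 → $2,751.30
After Sep 4: 552 on hand, pool $12,002.35 (≈ $21.7434 each)
Sep 5, sell 318: 318/552 × $12,002.35 → $6,914.39
After Sep 7: 591 on hand, pool $12,745.61 (≈ $21.5662 each)
Sep 10, sell 310: 310/591 × $12,745.61 → $6,685.51
After Sep 11: 357 on hand, pool $7,853.70 (≈ $21.9992 each)
After Sep 12: 687 on hand, pool $15,691.20 (≈ $22.8402 each)
Total COGS = $2,751.30 + $6,914.39 + $6,685.51 = $16,351.20
Ending inventory (cost pool remaining) = $15,691.20
Check: goods available $32,042.40 = COGS $16,351.20 + ending $15,691.20

COGS = $16,351.20; ending inventory = $15,691.20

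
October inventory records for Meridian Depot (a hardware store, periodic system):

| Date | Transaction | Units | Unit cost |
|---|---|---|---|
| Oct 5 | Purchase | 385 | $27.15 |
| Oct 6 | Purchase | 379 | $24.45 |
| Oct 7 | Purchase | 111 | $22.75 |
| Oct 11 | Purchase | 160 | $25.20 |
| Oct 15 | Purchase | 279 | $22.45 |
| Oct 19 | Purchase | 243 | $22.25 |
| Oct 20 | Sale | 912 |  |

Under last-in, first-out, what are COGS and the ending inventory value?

Oct 20, 912 sold [LIFO — newest first]: 243 @ $22.25 + 279 @ $22.45 + 160 @ $25.20 + 111 @ $22.75 + 119 @ $24.45 = $21,137.10
Ending inventory: 385 @ $27.15 + 260 @ $24.45 = $16,809.75

COGS = $21,137.10; ending inventory = $16,809.75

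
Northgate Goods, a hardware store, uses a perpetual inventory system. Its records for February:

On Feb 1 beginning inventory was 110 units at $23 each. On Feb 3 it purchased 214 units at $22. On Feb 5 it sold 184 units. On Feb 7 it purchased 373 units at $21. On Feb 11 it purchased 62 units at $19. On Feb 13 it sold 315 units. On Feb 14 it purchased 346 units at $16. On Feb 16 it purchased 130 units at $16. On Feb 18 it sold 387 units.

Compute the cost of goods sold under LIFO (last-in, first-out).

COGS = $16,731

Feb 5, 184 sold [LIFO — newest first]: 184 @ $22 = $4,048
Feb 13, 315 sold [LIFO — newest first]: 62 @ $19 + 253 @ $21 = $6,491
Feb 18, 387 sold [LIFO — newest first]: 130 @ $16 + 257 @ $16 = $6,192
Total COGS = $4,048 + $6,491 + $6,192 = $16,731
Ending inventory: 110 @ $23 + 30 @ $22 + 120 @ $21 + 89 @ $16 = $7,134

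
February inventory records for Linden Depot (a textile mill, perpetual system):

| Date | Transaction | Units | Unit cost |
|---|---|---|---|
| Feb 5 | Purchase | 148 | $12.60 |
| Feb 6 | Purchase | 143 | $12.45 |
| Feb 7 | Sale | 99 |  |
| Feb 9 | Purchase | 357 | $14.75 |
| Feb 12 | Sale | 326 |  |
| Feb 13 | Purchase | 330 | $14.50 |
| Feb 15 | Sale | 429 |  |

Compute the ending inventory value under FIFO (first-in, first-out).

Ending inventory = $1,798.00

Feb 7, 99 sold [FIFO — oldest first]: 99 @ $12.60 = $1,247.40
Feb 12, 326 sold [FIFO — oldest first]: 49 @ $12.60 + 143 @ $12.45 + 134 @ $14.75 = $4,374.25
Feb 15, 429 sold [FIFO — oldest first]: 223 @ $14.75 + 206 @ $14.50 = $6,276.25
Total COGS = $1,247.40 + $4,374.25 + $6,276.25 = $11,897.90
Ending inventory: 124 @ $14.50 = $1,798.00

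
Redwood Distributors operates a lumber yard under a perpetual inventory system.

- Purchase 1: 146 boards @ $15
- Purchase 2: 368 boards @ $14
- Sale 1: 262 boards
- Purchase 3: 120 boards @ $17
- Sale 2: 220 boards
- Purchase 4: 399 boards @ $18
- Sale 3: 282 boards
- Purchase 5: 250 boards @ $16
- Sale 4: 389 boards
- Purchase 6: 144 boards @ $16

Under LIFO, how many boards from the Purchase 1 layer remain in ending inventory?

Sale 1 (262) [LIFO — newest first]: 262 @ $14 = $3,668
Sale 2 (220) [LIFO — newest first]: 120 @ $17 + 100 @ $14 = $3,440
Sale 3 (282) [LIFO — newest first]: 282 @ $18 = $5,076
Sale 4 (389) [LIFO — newest first]: 250 @ $16 + 117 @ $18 + 6 @ $14 + 16 @ $15 = $6,430
Total COGS = $3,668 + $3,440 + $5,076 + $6,430 = $18,614
Ending inventory: 130 @ $15 + 144 @ $16 = $4,254
Check: goods available $22,868 = COGS $18,614 + ending $4,254

130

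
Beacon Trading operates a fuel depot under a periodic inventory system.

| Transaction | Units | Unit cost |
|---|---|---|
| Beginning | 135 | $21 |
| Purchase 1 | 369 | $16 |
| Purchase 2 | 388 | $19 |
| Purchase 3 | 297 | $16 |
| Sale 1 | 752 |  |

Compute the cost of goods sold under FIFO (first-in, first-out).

Sale 1 (752) [FIFO — oldest first]: 135 @ $21 + 369 @ $16 + 248 @ $19 = $13,451
Ending inventory: 140 @ $19 + 297 @ $16 = $7,412

COGS = $13,451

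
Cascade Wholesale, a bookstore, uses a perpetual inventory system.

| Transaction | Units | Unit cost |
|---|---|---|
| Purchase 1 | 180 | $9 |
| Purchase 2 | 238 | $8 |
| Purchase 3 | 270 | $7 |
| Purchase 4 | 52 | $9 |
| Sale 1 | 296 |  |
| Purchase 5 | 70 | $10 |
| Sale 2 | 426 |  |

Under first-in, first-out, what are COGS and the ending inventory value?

Sale 1 (296) [FIFO — oldest first]: 180 @ $9 + 116 @ $8 = $2,548
Sale 2 (426) [FIFO — oldest first]: 122 @ $8 + 270 @ $7 + 34 @ $9 = $3,172
Total COGS = $2,548 + $3,172 = $5,720
Ending inventory: 18 @ $9 + 70 @ $10 = $862
Check: goods available $6,582 = COGS $5,720 + ending $862

COGS = $5,720; ending inventory = $862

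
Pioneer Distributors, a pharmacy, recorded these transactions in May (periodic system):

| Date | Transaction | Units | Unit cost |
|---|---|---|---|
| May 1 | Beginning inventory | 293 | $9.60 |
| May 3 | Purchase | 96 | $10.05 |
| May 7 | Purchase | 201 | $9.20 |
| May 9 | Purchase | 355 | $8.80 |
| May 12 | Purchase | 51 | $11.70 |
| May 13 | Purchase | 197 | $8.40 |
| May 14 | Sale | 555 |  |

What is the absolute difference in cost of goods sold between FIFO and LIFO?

$351.70

FIFO COGS: 293 @ $9.60 + 96 @ $10.05 + 166 @ $9.20 = $5,304.80
LIFO COGS: 197 @ $8.40 + 51 @ $11.70 + 307 @ $8.80 = $4,953.10
Difference = |$5,304.80 − $4,953.10| = $351.70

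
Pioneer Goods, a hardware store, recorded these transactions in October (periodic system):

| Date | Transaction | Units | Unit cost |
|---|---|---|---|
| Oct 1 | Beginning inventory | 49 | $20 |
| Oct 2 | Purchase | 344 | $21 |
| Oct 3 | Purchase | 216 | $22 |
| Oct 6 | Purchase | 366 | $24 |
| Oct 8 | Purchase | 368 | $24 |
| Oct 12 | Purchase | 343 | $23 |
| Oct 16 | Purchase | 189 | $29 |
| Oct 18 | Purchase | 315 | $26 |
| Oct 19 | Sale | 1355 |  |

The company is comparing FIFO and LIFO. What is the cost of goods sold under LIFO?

COGS = $33,752

FIFO COGS: 49 @ $20 + 344 @ $21 + 216 @ $22 + 366 @ $24 + 368 @ $24 + 12 @ $23 = $30,848
LIFO COGS: 315 @ $26 + 189 @ $29 + 343 @ $23 + 368 @ $24 + 140 @ $24 = $33,752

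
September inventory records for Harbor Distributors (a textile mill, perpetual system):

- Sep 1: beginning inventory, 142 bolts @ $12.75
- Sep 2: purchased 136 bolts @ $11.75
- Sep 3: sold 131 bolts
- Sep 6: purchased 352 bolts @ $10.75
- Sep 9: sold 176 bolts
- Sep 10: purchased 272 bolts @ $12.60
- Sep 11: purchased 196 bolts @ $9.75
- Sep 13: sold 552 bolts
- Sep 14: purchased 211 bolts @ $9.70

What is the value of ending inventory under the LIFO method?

Ending inventory = $4,904.95

Sep 3, 131 sold [LIFO — newest first]: 131 @ $11.75 = $1,539.25
Sep 9, 176 sold [LIFO — newest first]: 176 @ $10.75 = $1,892.00
Sep 13, 552 sold [LIFO — newest first]: 196 @ $9.75 + 272 @ $12.60 + 84 @ $10.75 = $6,241.20
Total COGS = $1,539.25 + $1,892.00 + $6,241.20 = $9,672.45
Ending inventory: 142 @ $12.75 + 5 @ $11.75 + 92 @ $10.75 + 211 @ $9.70 = $4,904.95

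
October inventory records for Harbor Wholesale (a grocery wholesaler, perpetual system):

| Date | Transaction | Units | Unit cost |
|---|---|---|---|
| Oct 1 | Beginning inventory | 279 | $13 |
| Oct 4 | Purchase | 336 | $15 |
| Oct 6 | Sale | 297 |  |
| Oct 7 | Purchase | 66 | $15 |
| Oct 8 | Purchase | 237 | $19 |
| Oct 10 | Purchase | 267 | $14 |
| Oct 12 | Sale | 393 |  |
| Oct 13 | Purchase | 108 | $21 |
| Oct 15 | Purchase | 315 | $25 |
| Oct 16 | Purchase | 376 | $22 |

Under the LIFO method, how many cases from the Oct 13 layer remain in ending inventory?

108

Oct 6, 297 sold [LIFO — newest first]: 297 @ $15 = $4,455
Oct 12, 393 sold [LIFO — newest first]: 267 @ $14 + 126 @ $19 = $6,132
Total COGS = $4,455 + $6,132 = $10,587
Ending inventory: 279 @ $13 + 39 @ $15 + 66 @ $15 + 111 @ $19 + 108 @ $21 + 315 @ $25 + 376 @ $22 = $25,726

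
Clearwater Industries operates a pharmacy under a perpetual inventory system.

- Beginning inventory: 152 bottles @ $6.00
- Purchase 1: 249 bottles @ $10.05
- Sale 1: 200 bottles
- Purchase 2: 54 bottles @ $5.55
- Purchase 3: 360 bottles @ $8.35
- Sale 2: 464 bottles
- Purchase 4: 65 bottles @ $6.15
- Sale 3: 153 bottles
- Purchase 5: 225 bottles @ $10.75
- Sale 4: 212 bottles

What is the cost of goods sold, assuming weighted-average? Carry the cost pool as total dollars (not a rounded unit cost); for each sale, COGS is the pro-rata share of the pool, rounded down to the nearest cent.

After Beginning: 152 on hand, pool $912.00 (≈ $6.0000 each)
After Purchase 1: 401 on hand, pool $3,414.45 (≈ $8.5148 each)
Sale 1, sell 200: 200/401 × $3,414.45 → $1,702.96
After Purchase 2: 255 on hand, pool $2,011.19 (≈ $7.8870 each)
After Purchase 3: 615 on hand, pool $5,017.19 (≈ $8.1580 each)
Sale 2, sell 464: 464/615 × $5,017.19 → $3,785.32
After Purchase 4: 216 on hand, pool $1,631.62 (≈ $7.5538 each)
Sale 3, sell 153: 153/216 × $1,631.62 → $1,155.73
After Purchase 5: 288 on hand, pool $2,894.64 (≈ $10.0508 each)
Sale 4, sell 212: 212/288 × $2,894.64 → $2,130.77
Total COGS = $1,702.96 + $3,785.32 + $1,155.73 + $2,130.77 = $8,774.78
Ending inventory (cost pool remaining) = $763.87

COGS = $8,774.78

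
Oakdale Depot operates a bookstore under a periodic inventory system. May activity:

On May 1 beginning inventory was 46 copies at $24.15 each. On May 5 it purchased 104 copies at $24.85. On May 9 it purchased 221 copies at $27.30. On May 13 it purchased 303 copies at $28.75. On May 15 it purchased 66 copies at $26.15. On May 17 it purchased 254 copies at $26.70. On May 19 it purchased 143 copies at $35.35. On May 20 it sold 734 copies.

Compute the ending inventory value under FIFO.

Ending inventory = $11,993.75

May 20, 734 sold [FIFO — oldest first]: 46 @ $24.15 + 104 @ $24.85 + 221 @ $27.30 + 303 @ $28.75 + 60 @ $26.15 = $20,008.85
Ending inventory: 6 @ $26.15 + 254 @ $26.70 + 143 @ $35.35 = $11,993.75
Check: goods available $32,002.60 = COGS $20,008.85 + ending $11,993.75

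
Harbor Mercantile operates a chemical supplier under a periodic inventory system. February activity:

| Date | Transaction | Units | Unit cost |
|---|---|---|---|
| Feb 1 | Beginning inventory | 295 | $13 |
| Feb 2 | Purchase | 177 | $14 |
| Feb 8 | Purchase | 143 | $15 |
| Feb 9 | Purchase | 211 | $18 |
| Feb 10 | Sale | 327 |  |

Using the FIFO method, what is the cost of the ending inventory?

Feb 10, 327 sold [FIFO — oldest first]: 295 @ $13 + 32 @ $14 = $4,283
Ending inventory: 145 @ $14 + 143 @ $15 + 211 @ $18 = $7,973

Ending inventory = $7,973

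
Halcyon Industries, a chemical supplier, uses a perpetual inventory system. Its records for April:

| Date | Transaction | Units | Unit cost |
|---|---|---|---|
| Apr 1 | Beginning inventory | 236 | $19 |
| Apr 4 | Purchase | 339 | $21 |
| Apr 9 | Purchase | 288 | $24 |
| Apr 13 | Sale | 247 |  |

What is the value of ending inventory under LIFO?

Apr 13, 247 sold [LIFO — newest first]: 247 @ $24 = $5,928
Ending inventory: 236 @ $19 + 339 @ $21 + 41 @ $24 = $12,587

Ending inventory = $12,587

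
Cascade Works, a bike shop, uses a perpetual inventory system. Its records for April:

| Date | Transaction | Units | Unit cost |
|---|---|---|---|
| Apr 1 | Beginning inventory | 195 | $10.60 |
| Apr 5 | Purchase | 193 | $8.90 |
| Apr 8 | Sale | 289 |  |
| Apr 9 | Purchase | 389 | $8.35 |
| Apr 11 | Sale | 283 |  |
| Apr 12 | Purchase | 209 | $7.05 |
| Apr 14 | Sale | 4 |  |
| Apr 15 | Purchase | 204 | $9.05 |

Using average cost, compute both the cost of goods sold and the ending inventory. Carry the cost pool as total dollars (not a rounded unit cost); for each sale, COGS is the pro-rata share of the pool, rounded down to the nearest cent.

COGS = $5,294.02; ending inventory = $5,058.48

After Apr 1: 195 on hand, pool $2,067.00 (≈ $10.6000 each)
After Apr 5: 388 on hand, pool $3,784.70 (≈ $9.7544 each)
Apr 8, sell 289: 289/388 × $3,784.70 → $2,819.01
After Apr 9: 488 on hand, pool $4,213.84 (≈ $8.6349 each)
Apr 11, sell 283: 283/488 × $4,213.84 → $2,443.68
After Apr 12: 414 on hand, pool $3,243.61 (≈ $7.8348 each)
Apr 14, sell 4: 4/414 × $3,243.61 → $31.33
After Apr 15: 614 on hand, pool $5,058.48 (≈ $8.2386 each)
Total COGS = $2,819.01 + $2,443.68 + $31.33 = $5,294.02
Ending inventory (cost pool remaining) = $5,058.48
Check: goods available $10,352.50 = COGS $5,294.02 + ending $5,058.48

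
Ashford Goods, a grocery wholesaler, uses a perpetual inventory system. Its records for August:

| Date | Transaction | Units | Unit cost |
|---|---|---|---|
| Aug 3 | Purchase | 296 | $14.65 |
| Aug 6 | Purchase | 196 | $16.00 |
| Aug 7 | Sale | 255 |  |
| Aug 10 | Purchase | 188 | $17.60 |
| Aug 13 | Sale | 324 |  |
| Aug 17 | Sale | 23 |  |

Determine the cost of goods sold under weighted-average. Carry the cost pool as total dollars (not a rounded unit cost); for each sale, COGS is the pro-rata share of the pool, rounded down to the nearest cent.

After Aug 3: 296 on hand, pool $4,336.40 (≈ $14.6500 each)
After Aug 6: 492 on hand, pool $7,472.40 (≈ $15.1878 each)
Aug 7, sell 255: 255/492 × $7,472.40 → $3,872.89
After Aug 10: 425 on hand, pool $6,908.31 (≈ $16.2548 each)
Aug 13, sell 324: 324/425 × $6,908.31 → $5,266.57
Aug 17, sell 23: 23/101 × $1,641.74 → $373.86
Total COGS = $3,872.89 + $5,266.57 + $373.86 = $9,513.32
Ending inventory (cost pool remaining) = $1,267.88

COGS = $9,513.32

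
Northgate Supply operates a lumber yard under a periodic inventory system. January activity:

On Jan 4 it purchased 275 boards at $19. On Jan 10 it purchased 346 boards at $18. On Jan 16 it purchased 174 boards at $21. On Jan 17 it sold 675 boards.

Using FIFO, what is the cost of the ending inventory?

Jan 17, 675 sold [FIFO — oldest first]: 275 @ $19 + 346 @ $18 + 54 @ $21 = $12,587
Ending inventory: 120 @ $21 = $2,520

Ending inventory = $2,520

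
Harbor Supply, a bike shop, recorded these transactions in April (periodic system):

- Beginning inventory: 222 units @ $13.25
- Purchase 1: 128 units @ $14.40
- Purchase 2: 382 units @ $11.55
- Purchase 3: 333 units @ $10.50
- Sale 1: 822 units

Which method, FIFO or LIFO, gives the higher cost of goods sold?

FIFO COGS: 222 @ $13.25 + 128 @ $14.40 + 382 @ $11.55 + 90 @ $10.50 = $10,141.80
LIFO COGS: 333 @ $10.50 + 382 @ $11.55 + 107 @ $14.40 = $9,449.40

FIFO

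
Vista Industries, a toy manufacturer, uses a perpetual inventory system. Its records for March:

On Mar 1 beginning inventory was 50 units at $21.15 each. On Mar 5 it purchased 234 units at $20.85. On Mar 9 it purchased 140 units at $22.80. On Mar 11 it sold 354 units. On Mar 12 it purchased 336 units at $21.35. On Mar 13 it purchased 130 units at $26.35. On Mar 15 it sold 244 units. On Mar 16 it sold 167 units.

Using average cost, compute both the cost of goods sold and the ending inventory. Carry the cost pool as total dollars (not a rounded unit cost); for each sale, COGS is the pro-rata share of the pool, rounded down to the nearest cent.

COGS = $16,904.23; ending inventory = $2,823.27

After Mar 1: 50 on hand, pool $1,057.50 (≈ $21.1500 each)
After Mar 5: 284 on hand, pool $5,936.40 (≈ $20.9028 each)
After Mar 9: 424 on hand, pool $9,128.40 (≈ $21.5292 each)
Mar 11, sell 354: 354/424 × $9,128.40 → $7,621.35
After Mar 12: 406 on hand, pool $8,680.65 (≈ $21.3809 each)
After Mar 13: 536 on hand, pool $12,106.15 (≈ $22.5861 each)
Mar 15, sell 244: 244/536 × $12,106.15 → $5,511.00
Mar 16, sell 167: 167/292 × $6,595.15 → $3,771.88
Total COGS = $7,621.35 + $5,511.00 + $3,771.88 = $16,904.23
Ending inventory (cost pool remaining) = $2,823.27
Check: goods available $19,727.50 = COGS $16,904.23 + ending $2,823.27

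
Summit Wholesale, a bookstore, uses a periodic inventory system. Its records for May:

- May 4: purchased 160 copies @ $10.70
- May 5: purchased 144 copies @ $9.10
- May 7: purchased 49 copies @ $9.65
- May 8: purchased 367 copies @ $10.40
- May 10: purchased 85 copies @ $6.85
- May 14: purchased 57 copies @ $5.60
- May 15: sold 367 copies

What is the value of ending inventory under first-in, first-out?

Ending inventory = $4,572.65

May 15, 367 sold [FIFO — oldest first]: 160 @ $10.70 + 144 @ $9.10 + 49 @ $9.65 + 14 @ $10.40 = $3,640.85
Ending inventory: 353 @ $10.40 + 85 @ $6.85 + 57 @ $5.60 = $4,572.65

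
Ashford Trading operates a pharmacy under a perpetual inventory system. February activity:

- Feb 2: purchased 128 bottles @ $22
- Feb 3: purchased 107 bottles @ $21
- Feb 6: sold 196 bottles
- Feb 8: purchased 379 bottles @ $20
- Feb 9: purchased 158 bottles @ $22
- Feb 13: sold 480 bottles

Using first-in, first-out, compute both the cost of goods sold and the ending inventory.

Feb 6, 196 sold [FIFO — oldest first]: 128 @ $22 + 68 @ $21 = $4,244
Feb 13, 480 sold [FIFO — oldest first]: 39 @ $21 + 379 @ $20 + 62 @ $22 = $9,763
Total COGS = $4,244 + $9,763 = $14,007
Ending inventory: 96 @ $22 = $2,112
Check: goods available $16,119 = COGS $14,007 + ending $2,112

COGS = $14,007; ending inventory = $2,112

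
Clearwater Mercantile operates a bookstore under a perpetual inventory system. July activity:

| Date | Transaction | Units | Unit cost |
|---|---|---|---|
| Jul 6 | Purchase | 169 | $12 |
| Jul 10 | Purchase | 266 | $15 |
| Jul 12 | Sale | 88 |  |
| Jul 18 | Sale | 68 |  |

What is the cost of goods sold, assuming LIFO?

COGS = $2,340

Jul 12, 88 sold [LIFO — newest first]: 88 @ $15 = $1,320
Jul 18, 68 sold [LIFO — newest first]: 68 @ $15 = $1,020
Total COGS = $1,320 + $1,020 = $2,340
Ending inventory: 169 @ $12 + 110 @ $15 = $3,678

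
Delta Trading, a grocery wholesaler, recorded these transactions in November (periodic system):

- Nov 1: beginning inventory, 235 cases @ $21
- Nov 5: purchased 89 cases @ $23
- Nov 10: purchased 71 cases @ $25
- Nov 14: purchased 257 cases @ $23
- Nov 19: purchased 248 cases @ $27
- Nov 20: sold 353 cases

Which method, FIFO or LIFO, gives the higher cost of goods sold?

FIFO COGS: 235 @ $21 + 89 @ $23 + 29 @ $25 = $7,707
LIFO COGS: 248 @ $27 + 105 @ $23 = $9,111

LIFO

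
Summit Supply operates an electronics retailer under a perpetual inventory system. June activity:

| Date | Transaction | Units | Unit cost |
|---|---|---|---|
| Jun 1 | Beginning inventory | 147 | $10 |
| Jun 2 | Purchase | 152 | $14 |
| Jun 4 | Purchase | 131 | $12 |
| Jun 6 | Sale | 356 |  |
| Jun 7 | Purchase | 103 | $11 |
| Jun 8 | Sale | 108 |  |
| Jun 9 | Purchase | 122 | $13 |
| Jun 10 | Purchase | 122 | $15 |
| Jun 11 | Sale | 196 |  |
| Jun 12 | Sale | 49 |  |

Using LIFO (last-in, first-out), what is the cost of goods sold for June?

COGS = $9,039

Jun 6, 356 sold [LIFO — newest first]: 131 @ $12 + 152 @ $14 + 73 @ $10 = $4,430
Jun 8, 108 sold [LIFO — newest first]: 103 @ $11 + 5 @ $10 = $1,183
Jun 11, 196 sold [LIFO — newest first]: 122 @ $15 + 74 @ $13 = $2,792
Jun 12, 49 sold [LIFO — newest first]: 48 @ $13 + 1 @ $10 = $634
Total COGS = $4,430 + $1,183 + $2,792 + $634 = $9,039
Ending inventory: 68 @ $10 = $680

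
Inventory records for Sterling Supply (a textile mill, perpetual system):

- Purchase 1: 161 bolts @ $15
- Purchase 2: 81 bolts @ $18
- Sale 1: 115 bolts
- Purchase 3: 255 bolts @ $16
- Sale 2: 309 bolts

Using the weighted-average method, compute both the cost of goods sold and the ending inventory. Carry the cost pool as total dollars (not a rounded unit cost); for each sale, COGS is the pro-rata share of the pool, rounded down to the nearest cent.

After Purchase 1: 161 on hand, pool $2,415.00 (≈ $15.0000 each)
After Purchase 2: 242 on hand, pool $3,873.00 (≈ $16.0041 each)
Sale 1, sell 115: 115/242 × $3,873.00 → $1,840.47
After Purchase 3: 382 on hand, pool $6,112.53 (≈ $16.0014 each)
Sale 2, sell 309: 309/382 × $6,112.53 → $4,944.42
Total COGS = $1,840.47 + $4,944.42 = $6,784.89
Ending inventory (cost pool remaining) = $1,168.11
Check: goods available $7,953.00 = COGS $6,784.89 + ending $1,168.11

COGS = $6,784.89; ending inventory = $1,168.11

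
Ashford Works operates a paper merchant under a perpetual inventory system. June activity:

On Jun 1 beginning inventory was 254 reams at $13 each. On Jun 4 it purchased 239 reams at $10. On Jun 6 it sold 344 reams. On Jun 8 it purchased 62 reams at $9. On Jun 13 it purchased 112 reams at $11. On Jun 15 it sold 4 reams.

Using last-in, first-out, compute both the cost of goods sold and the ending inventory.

COGS = $3,799; ending inventory = $3,683

Jun 6, 344 sold [LIFO — newest first]: 239 @ $10 + 105 @ $13 = $3,755
Jun 15, 4 sold [LIFO — newest first]: 4 @ $11 = $44
Total COGS = $3,755 + $44 = $3,799
Ending inventory: 149 @ $13 + 62 @ $9 + 108 @ $11 = $3,683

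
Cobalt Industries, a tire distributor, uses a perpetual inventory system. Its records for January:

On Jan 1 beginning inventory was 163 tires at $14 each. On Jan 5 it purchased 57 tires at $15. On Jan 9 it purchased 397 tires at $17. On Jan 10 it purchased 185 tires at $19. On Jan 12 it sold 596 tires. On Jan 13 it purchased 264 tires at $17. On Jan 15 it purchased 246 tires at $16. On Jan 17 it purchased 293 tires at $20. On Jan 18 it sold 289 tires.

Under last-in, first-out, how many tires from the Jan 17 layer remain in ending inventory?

Jan 12, 596 sold [LIFO — newest first]: 185 @ $19 + 397 @ $17 + 14 @ $15 = $10,474
Jan 18, 289 sold [LIFO — newest first]: 289 @ $20 = $5,780
Total COGS = $10,474 + $5,780 = $16,254
Ending inventory: 163 @ $14 + 43 @ $15 + 264 @ $17 + 246 @ $16 + 4 @ $20 = $11,431

4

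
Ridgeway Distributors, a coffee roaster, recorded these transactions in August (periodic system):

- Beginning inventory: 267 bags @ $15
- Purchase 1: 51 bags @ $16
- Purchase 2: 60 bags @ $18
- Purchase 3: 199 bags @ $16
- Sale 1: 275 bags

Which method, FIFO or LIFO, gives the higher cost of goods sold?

LIFO

FIFO COGS: 267 @ $15 + 8 @ $16 = $4,133
LIFO COGS: 199 @ $16 + 60 @ $18 + 16 @ $16 = $4,520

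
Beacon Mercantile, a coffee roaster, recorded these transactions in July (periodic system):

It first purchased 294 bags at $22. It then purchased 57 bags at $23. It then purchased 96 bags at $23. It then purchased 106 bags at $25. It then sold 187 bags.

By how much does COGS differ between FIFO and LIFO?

$399

FIFO COGS: 187 @ $22 = $4,114
LIFO COGS: 106 @ $25 + 81 @ $23 = $4,513
Difference = |$4,114 − $4,513| = $399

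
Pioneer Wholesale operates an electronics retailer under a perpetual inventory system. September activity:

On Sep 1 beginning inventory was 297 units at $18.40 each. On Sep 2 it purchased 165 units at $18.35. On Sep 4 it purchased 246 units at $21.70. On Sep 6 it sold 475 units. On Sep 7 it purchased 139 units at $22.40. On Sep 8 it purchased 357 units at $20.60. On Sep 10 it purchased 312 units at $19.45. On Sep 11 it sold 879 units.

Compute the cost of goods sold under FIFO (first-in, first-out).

COGS = $27,216.05

Sep 6, 475 sold [FIFO — oldest first]: 297 @ $18.40 + 165 @ $18.35 + 13 @ $21.70 = $8,774.65
Sep 11, 879 sold [FIFO — oldest first]: 233 @ $21.70 + 139 @ $22.40 + 357 @ $20.60 + 150 @ $19.45 = $18,441.40
Total COGS = $8,774.65 + $18,441.40 = $27,216.05
Ending inventory: 162 @ $19.45 = $3,150.90
Check: goods available $30,366.95 = COGS $27,216.05 + ending $3,150.90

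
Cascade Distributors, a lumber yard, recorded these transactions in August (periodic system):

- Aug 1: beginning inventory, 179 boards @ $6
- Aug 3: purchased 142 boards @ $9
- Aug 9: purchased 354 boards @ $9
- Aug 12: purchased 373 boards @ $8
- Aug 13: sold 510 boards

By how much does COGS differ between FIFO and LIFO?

$164

FIFO COGS: 179 @ $6 + 142 @ $9 + 189 @ $9 = $4,053
LIFO COGS: 373 @ $8 + 137 @ $9 = $4,217
Difference = |$4,053 − $4,217| = $164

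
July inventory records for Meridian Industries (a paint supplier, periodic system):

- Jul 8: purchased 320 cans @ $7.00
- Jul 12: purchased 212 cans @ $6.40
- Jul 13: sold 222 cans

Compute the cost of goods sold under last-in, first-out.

COGS = $1,426.80

Jul 13, 222 sold [LIFO — newest first]: 212 @ $6.40 + 10 @ $7.00 = $1,426.80
Ending inventory: 310 @ $7.00 = $2,170.00
Check: goods available $3,596.80 = COGS $1,426.80 + ending $2,170.00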